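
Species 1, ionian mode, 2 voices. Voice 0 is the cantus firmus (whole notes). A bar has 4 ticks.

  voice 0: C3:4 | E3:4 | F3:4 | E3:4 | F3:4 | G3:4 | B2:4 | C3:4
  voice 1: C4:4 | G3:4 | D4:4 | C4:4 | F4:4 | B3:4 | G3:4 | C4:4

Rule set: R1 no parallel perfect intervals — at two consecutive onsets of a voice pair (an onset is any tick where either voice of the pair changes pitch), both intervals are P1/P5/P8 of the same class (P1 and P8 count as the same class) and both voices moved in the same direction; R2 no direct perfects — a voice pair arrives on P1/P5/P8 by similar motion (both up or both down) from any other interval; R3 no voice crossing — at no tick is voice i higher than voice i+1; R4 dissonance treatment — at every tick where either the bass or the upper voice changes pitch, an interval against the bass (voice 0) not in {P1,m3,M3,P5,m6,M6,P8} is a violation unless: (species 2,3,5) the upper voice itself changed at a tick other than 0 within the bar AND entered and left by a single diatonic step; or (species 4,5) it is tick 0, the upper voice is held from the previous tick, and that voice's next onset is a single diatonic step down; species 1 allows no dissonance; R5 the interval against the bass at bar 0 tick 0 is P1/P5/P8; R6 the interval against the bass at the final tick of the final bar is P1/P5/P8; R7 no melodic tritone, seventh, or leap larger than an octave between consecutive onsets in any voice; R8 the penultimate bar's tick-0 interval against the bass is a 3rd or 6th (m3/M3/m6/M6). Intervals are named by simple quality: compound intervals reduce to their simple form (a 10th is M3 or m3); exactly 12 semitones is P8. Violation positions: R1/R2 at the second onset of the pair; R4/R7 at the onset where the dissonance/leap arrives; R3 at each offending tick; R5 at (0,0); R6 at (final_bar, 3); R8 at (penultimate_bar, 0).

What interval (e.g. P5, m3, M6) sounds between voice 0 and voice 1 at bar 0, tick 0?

voice 0=C3 voice 1=C4 -> P8

P8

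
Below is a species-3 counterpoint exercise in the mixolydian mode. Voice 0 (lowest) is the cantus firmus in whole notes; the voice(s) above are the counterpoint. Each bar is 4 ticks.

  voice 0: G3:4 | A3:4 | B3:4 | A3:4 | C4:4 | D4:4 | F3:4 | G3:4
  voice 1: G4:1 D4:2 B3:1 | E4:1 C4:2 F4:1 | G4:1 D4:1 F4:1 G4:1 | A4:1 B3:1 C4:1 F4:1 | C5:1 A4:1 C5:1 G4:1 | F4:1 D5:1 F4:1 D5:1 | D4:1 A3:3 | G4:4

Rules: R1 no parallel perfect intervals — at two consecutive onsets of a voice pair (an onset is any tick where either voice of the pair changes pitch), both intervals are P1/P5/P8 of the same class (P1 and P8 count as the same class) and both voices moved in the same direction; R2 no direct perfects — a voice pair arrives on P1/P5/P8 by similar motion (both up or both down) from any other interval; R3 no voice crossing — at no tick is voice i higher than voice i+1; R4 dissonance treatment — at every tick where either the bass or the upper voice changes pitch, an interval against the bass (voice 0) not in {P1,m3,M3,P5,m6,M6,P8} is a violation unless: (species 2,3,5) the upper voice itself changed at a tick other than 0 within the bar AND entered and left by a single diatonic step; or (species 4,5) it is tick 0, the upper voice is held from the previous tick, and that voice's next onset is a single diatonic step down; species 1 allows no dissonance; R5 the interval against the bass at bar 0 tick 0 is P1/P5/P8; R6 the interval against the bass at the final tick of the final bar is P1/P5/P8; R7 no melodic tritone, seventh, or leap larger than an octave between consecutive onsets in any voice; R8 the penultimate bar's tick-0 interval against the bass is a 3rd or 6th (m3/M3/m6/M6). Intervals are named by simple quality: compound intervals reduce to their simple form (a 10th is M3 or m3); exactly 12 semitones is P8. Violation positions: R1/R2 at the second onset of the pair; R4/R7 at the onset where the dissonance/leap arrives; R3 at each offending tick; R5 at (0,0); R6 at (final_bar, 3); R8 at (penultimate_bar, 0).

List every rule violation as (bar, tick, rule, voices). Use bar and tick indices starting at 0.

bar 0: v0=G3 v1=G4 downbeat P8
bar 1: v0=A3 v1=E4 downbeat P5
bar 2: v0=B3 v1=G4 downbeat m6
bar 3: v0=A3 v1=A4 downbeat P8
bar 4: v0=C4 v1=C5 downbeat P8
bar 5: v0=D4 v1=F4 downbeat m3
bar 6: v0=F3 v1=D4 downbeat M6
bar 7: v0=G3 v1=G4 downbeat P8
  -> R2 @ bar 1 tick 0 v(0, 1): G3/B3 M3 -> A3/E4 P5 similar
  -> R4 @ bar 2 tick 2 v(0, 1): B3/F4 TT untreated
  -> R4 @ bar 3 tick 1 v(0, 1): A3/B3 M2 untreated
  -> R7 @ bar 3 tick 1 v(1,): A4->B3 leap 10st
  -> R2 @ bar 4 tick 0 v(0, 1): A3/F4 m6 -> C4/C5 P8 similar
  -> R2 @ bar 7 tick 0 v(0, 1): F3/A3 M3 -> G3/G4 P8 similar
  -> R7 @ bar 7 tick 0 v(1,): A3->G4 leap 10st

(1, 0, R2, (0, 1))
(2, 2, R4, (0, 1))
(3, 1, R4, (0, 1))
(3, 1, R7, (1,))
(4, 0, R2, (0, 1))
(7, 0, R2, (0, 1))
(7, 0, R7, (1,))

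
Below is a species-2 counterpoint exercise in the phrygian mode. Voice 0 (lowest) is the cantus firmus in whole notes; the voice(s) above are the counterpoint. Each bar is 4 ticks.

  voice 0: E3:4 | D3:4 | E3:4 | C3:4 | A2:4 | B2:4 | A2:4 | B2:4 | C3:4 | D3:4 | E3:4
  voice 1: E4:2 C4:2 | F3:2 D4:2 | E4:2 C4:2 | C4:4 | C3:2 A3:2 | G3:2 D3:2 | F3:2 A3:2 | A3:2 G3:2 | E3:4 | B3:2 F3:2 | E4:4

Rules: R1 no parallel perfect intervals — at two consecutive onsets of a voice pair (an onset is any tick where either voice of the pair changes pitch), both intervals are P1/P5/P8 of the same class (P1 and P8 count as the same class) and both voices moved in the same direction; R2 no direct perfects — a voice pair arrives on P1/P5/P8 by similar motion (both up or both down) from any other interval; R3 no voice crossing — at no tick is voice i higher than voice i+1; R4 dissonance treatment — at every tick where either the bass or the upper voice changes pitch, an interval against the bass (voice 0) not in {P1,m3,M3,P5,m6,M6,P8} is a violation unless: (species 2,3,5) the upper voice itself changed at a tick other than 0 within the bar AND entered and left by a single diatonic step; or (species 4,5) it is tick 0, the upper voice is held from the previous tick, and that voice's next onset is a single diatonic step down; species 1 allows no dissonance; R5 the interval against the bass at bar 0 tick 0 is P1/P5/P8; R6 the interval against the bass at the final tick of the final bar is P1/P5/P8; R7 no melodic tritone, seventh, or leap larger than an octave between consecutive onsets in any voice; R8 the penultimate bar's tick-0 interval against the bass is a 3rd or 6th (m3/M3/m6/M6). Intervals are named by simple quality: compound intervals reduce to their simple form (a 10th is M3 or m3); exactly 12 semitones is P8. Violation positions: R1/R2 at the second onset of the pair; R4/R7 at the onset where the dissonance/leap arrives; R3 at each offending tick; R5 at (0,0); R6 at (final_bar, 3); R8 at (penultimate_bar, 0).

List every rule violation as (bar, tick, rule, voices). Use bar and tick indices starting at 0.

(2, 0, R1, (0, 1))
(7, 0, R4, (0, 1))
(9, 2, R7, (1,))
(10, 0, R2, (0, 1))
(10, 0, R7, (1,))

bar 0: v0=E3 v1=E4 downbeat P8
bar 1: v0=D3 v1=F3 downbeat m3
bar 2: v0=E3 v1=E4 downbeat P8
bar 3: v0=C3 v1=C4 downbeat P8
bar 4: v0=A2 v1=C3 downbeat m3
bar 5: v0=B2 v1=G3 downbeat m6
bar 6: v0=A2 v1=F3 downbeat m6
bar 7: v0=B2 v1=A3 downbeat m7
bar 8: v0=C3 v1=E3 downbeat M3
bar 9: v0=D3 v1=B3 downbeat M6
bar 10: v0=E3 v1=E4 downbeat P8
  -> R1 @ bar 2 tick 0 v(0, 1): D3/D4 P8 -> E3/E4 P8 similar
  -> R4 @ bar 7 tick 0 v(0, 1): B2/A3 m7 untreated
  -> R7 @ bar 9 tick 2 v(1,): B3->F3 leap 6st
  -> R2 @ bar 10 tick 0 v(0, 1): D3/F3 m3 -> E3/E4 P8 similar
  -> R7 @ bar 10 tick 0 v(1,): F3->E4 leap 11st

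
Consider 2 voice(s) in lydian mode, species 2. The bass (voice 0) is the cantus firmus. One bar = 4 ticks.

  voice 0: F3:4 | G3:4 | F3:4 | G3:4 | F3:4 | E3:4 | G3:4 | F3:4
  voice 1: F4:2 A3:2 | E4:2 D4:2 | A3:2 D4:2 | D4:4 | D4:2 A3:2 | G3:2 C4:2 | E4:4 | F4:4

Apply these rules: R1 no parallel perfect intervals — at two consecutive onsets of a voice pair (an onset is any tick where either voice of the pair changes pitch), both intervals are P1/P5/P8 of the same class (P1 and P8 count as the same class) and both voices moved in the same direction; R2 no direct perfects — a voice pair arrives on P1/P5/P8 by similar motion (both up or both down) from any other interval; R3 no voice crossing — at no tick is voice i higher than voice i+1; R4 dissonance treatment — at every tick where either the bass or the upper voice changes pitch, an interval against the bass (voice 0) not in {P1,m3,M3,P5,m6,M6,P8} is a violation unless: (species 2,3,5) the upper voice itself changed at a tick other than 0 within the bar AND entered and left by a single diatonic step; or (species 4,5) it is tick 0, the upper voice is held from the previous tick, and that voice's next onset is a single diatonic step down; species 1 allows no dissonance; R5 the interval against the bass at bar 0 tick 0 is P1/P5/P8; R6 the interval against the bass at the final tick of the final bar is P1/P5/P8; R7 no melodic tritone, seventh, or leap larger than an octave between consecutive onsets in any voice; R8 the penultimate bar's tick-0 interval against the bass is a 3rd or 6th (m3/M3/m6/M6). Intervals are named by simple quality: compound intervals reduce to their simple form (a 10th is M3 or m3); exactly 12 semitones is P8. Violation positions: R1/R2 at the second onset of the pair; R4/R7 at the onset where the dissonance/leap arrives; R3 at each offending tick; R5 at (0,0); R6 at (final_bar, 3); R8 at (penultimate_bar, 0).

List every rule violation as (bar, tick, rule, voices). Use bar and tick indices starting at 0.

No violations across 8 bars (F3..F3 vs F4..F4).

bar 0: v0=F3 v1=F4 downbeat P8
bar 1: v0=G3 v1=E4 downbeat M6
bar 2: v0=F3 v1=A3 downbeat M3
bar 3: v0=G3 v1=D4 downbeat P5
bar 4: v0=F3 v1=D4 downbeat M6
bar 5: v0=E3 v1=G3 downbeat m3
bar 6: v0=G3 v1=E4 downbeat M6
bar 7: v0=F3 v1=F4 downbeat P8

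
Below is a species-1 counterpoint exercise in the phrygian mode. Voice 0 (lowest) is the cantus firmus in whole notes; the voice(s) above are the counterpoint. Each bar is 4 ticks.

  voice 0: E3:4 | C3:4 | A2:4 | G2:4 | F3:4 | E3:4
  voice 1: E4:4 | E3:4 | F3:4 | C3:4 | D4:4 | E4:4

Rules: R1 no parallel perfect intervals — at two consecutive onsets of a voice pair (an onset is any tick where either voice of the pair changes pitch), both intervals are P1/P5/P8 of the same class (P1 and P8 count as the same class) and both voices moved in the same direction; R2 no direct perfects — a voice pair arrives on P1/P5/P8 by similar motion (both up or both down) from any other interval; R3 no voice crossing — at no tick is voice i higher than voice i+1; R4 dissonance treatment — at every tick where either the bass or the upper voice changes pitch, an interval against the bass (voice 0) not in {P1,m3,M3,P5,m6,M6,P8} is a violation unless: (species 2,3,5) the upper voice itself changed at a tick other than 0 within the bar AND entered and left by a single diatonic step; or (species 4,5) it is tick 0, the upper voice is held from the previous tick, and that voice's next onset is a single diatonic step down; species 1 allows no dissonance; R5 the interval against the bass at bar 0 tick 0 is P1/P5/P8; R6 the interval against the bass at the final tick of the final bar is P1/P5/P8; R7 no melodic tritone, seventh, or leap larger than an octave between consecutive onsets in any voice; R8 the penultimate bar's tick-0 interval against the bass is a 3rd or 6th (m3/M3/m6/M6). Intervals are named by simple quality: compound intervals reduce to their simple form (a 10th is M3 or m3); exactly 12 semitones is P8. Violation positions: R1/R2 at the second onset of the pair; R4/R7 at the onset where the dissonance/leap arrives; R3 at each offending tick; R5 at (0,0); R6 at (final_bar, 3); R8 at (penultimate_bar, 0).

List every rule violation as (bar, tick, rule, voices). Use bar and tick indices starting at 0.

(3, 0, R4, (0, 1))
(4, 0, R7, (0,))
(4, 0, R7, (1,))

bar 0: v0=E3 v1=E4 downbeat P8
bar 1: v0=C3 v1=E3 downbeat M3
bar 2: v0=A2 v1=F3 downbeat m6
bar 3: v0=G2 v1=C3 downbeat P4
bar 4: v0=F3 v1=D4 downbeat M6
bar 5: v0=E3 v1=E4 downbeat P8
  -> R4 @ bar 3 tick 0 v(0, 1): G2/C3 P4 untreated
  -> R7 @ bar 4 tick 0 v(0,): G2->F3 leap 10st
  -> R7 @ bar 4 tick 0 v(1,): C3->D4 leap 14st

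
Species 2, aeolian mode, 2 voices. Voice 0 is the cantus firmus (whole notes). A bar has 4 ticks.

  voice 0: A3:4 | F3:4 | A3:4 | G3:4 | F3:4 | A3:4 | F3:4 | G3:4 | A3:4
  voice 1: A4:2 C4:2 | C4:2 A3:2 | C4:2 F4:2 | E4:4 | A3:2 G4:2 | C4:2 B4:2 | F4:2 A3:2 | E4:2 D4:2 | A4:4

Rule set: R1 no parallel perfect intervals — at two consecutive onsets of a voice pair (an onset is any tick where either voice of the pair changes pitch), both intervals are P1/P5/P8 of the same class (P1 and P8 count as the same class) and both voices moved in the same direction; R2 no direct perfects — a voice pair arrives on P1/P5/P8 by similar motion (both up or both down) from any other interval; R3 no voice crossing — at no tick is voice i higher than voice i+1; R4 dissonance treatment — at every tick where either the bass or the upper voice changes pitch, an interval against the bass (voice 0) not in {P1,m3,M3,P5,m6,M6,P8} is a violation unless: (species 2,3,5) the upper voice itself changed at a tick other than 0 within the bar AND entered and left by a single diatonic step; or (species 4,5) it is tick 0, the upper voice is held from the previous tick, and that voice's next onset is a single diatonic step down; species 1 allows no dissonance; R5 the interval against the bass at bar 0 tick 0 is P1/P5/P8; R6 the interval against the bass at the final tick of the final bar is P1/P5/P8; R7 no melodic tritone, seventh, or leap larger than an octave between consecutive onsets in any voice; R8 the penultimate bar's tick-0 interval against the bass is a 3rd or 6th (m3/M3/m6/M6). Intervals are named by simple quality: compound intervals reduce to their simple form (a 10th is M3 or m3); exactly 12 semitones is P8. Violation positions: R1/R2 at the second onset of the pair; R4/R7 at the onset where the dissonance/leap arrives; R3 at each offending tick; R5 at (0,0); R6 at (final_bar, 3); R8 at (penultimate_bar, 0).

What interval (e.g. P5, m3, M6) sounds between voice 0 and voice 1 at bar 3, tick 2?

M6

voice 0=G3 voice 1=E4 -> M6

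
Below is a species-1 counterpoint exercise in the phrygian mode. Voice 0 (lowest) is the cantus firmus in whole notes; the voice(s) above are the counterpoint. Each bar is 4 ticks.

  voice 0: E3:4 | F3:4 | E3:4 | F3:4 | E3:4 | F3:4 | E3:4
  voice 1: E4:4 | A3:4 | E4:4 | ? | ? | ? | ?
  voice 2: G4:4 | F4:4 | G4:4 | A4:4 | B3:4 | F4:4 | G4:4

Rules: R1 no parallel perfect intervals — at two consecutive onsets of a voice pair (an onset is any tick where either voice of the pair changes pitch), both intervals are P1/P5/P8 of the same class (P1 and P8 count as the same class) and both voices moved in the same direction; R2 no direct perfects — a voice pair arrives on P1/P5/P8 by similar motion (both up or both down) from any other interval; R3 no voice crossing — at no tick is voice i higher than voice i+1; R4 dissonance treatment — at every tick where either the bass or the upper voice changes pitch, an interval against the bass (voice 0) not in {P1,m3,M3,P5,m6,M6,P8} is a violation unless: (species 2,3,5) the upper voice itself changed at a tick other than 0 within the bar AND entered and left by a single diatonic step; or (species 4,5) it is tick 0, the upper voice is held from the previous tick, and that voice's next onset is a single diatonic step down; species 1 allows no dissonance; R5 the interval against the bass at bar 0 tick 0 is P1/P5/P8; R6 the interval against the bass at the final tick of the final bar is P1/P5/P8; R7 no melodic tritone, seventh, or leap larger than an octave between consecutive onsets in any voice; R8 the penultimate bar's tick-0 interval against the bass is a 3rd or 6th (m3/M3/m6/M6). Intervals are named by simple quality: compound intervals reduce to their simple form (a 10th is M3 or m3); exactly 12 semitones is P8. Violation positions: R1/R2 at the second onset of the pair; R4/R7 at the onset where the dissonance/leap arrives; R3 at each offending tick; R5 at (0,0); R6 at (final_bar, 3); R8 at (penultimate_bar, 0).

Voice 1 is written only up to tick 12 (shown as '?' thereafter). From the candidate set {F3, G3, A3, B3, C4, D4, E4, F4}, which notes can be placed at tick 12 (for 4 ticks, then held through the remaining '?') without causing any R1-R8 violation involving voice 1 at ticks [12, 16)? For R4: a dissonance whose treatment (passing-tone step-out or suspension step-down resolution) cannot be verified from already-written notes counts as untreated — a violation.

F3: violates R7
G3: violates R4
A3: legal
B3: violates R4
C4: legal
D4: legal
E4: violates R4
F4: violates R1

{A3, C4, D4}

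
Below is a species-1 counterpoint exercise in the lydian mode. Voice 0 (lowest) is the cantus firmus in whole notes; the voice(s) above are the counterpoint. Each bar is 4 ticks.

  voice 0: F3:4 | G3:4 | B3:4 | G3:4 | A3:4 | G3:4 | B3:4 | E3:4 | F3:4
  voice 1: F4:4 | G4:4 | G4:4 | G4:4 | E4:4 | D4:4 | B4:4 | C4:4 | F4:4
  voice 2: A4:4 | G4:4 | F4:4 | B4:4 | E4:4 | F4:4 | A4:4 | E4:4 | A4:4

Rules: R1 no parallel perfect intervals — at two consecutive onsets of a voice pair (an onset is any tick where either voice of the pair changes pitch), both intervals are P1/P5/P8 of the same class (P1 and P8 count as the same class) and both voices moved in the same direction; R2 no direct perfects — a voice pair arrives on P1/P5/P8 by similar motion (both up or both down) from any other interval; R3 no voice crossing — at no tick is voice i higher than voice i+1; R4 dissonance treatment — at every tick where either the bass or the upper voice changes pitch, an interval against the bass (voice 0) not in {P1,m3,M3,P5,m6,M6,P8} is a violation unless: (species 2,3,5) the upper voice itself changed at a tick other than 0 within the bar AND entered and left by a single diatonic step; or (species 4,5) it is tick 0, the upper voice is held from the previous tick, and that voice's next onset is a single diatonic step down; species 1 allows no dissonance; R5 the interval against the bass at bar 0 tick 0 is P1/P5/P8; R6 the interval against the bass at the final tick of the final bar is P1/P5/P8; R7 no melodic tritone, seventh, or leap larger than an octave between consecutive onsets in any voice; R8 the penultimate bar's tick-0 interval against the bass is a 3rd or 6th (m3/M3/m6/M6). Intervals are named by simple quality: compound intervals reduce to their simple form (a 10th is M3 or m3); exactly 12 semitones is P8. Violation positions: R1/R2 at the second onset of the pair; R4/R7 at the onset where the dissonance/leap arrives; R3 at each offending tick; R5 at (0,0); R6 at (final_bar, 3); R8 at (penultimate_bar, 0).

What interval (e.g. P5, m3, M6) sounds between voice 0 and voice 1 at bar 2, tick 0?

voice 0=B3 voice 1=G4 -> m6

m6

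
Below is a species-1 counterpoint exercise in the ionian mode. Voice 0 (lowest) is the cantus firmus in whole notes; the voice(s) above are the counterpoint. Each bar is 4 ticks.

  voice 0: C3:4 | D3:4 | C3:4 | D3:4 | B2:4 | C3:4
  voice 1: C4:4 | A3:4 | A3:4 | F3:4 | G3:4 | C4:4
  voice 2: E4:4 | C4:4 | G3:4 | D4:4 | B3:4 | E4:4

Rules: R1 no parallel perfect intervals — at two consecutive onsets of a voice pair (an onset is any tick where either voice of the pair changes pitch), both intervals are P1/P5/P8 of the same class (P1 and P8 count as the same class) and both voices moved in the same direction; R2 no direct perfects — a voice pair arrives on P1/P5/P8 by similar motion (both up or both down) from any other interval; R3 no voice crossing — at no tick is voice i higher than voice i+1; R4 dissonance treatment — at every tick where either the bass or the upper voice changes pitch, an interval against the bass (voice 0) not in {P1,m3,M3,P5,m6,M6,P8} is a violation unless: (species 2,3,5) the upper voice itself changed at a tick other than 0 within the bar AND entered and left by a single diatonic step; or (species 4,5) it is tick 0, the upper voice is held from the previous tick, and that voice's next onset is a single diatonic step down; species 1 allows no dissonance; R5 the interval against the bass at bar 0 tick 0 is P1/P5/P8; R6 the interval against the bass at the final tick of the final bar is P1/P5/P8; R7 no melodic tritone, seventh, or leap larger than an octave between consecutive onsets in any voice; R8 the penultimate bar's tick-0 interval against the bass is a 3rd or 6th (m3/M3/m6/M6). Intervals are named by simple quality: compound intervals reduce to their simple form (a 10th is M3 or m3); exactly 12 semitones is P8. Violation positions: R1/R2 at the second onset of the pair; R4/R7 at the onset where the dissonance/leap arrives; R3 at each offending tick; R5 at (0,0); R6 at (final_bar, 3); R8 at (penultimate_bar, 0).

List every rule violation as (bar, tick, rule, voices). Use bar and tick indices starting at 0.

(0, 0, R5, (0, 2))
(1, 0, R4, (0, 2))
(2, 0, R2, (0, 2))
(2, 0, R3, (1, 2))
(2, 1, R3, (1, 2))
(2, 2, R3, (1, 2))
(2, 3, R3, (1, 2))
(3, 0, R2, (0, 2))
(4, 0, R1, (0, 2))
(4, 0, R8, (0, 2))
(5, 0, R2, (0, 1))
(5, 3, R6, (0, 2))

bar 0: v0=C3 v1=C4 v2=E4 downbeat M3
bar 1: v0=D3 v1=A3 v2=C4 downbeat m7
bar 2: v0=C3 v1=A3 v2=G3 downbeat P5
bar 3: v0=D3 v1=F3 v2=D4 downbeat P8
bar 4: v0=B2 v1=G3 v2=B3 downbeat P8
bar 5: v0=C3 v1=C4 v2=E4 downbeat M3
  -> R5 @ bar 0 tick 0 v(0, 2): opens on M3
  -> R4 @ bar 1 tick 0 v(0, 2): D3/C4 m7 untreated
  -> R2 @ bar 2 tick 0 v(0, 2): D3/C4 m7 -> C3/G3 P5 similar
  -> R3 @ bar 2 tick 0 v(1, 2): A3 above G3
  -> R3 @ bar 2 tick 1 v(1, 2): A3 above G3
  -> R3 @ bar 2 tick 2 v(1, 2): A3 above G3
  -> R3 @ bar 2 tick 3 v(1, 2): A3 above G3
  -> R2 @ bar 3 tick 0 v(0, 2): C3/G3 P5 -> D3/D4 P8 similar
  -> R1 @ bar 4 tick 0 v(0, 2): D3/D4 P8 -> B2/B3 P8 similar
  -> R8 @ bar 4 tick 0 v(0, 2): penult P8 not 3rd/6th
  -> R2 @ bar 5 tick 0 v(0, 1): B2/G3 m6 -> C3/C4 P8 similar
  -> R6 @ bar 5 tick 3 v(0, 2): closes on M3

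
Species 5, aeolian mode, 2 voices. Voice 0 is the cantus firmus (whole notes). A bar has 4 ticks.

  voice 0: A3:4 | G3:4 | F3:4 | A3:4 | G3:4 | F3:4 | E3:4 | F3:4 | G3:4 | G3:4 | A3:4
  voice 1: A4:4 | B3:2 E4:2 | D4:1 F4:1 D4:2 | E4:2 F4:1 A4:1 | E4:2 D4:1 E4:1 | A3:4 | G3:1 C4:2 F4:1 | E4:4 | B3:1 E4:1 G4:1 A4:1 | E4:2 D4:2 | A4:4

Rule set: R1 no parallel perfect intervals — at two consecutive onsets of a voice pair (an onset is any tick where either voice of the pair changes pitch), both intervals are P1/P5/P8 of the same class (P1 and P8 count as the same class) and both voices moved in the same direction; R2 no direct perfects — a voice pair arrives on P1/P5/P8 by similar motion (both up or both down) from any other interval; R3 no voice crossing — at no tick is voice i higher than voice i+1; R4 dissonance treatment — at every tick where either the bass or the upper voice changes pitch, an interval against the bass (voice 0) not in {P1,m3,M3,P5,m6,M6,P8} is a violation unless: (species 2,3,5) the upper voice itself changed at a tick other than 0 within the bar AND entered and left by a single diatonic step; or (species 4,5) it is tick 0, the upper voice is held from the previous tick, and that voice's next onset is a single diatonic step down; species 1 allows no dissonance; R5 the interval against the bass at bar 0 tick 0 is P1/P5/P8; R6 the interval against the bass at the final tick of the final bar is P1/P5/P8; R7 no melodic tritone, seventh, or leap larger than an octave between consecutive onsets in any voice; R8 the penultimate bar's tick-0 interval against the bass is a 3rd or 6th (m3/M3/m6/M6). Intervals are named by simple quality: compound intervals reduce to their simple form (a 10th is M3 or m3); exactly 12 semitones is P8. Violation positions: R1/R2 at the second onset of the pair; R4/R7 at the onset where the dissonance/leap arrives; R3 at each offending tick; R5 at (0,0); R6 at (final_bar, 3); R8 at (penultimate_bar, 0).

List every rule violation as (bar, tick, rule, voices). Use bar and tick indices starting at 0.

bar 0: v0=A3 v1=A4 downbeat P8
bar 1: v0=G3 v1=B3 downbeat M3
bar 2: v0=F3 v1=D4 downbeat M6
bar 3: v0=A3 v1=E4 downbeat P5
bar 4: v0=G3 v1=E4 downbeat M6
bar 5: v0=F3 v1=A3 downbeat M3
bar 6: v0=E3 v1=G3 downbeat m3
bar 7: v0=F3 v1=E4 downbeat M7
bar 8: v0=G3 v1=B3 downbeat M3
bar 9: v0=G3 v1=E4 downbeat M6
bar 10: v0=A3 v1=A4 downbeat P8
  -> R7 @ bar 1 tick 0 v(1,): A4->B3 leap 10st
  -> R2 @ bar 3 tick 0 v(0, 1): F3/D4 M6 -> A3/E4 P5 similar
  -> R4 @ bar 6 tick 3 v(0, 1): E3/F4 m2 untreated
  -> R4 @ bar 7 tick 0 v(0, 1): F3/E4 M7 untreated
  -> R4 @ bar 8 tick 3 v(0, 1): G3/A4 M2 untreated
  -> R2 @ bar 10 tick 0 v(0, 1): G3/D4 P5 -> A3/A4 P8 similar

(1, 0, R7, (1,))
(3, 0, R2, (0, 1))
(6, 3, R4, (0, 1))
(7, 0, R4, (0, 1))
(8, 3, R4, (0, 1))
(10, 0, R2, (0, 1))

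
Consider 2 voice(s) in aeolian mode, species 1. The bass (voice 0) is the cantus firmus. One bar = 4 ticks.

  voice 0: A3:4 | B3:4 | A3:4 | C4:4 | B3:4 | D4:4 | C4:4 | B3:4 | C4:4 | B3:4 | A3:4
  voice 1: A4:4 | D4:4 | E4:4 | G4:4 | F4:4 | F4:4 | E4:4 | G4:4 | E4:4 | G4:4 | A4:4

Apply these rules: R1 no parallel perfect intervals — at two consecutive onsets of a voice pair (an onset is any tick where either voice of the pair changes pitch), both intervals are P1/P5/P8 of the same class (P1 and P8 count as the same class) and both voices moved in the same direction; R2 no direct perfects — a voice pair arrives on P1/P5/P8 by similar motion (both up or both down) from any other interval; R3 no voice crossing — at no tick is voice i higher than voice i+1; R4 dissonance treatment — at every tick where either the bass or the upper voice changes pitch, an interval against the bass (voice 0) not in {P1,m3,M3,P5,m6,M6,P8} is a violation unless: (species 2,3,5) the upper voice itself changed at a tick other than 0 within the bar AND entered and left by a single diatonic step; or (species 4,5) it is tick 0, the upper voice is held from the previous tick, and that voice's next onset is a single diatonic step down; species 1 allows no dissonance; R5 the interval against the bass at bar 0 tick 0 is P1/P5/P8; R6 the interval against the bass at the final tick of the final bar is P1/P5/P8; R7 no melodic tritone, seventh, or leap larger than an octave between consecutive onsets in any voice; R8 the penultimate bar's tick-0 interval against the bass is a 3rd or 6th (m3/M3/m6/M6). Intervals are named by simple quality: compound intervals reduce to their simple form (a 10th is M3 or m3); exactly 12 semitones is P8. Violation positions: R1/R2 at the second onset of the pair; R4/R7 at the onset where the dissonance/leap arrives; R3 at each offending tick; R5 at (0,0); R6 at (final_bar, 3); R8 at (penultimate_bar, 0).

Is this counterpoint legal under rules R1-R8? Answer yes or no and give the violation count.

bar 0: v0=A3 v1=A4 (P8)
bar 1: v0=B3 v1=D4 (m3)
bar 2: v0=A3 v1=E4 (P5)
bar 3: v0=C4 v1=G4 (P5)
bar 4: v0=B3 v1=F4 (TT)
bar 5: v0=D4 v1=F4 (m3)
bar 6: v0=C4 v1=E4 (M3)
bar 7: v0=B3 v1=G4 (m6)
bar 8: v0=C4 v1=E4 (M3)
bar 9: v0=B3 v1=G4 (m6)
bar 10: v0=A3 v1=A4 (P8)
  R1 @ bar3.0: A3/E4 P5 -> C4/G4 P5 similar
  R4 @ bar4.0: B3/F4 TT untreated

No (2 violations)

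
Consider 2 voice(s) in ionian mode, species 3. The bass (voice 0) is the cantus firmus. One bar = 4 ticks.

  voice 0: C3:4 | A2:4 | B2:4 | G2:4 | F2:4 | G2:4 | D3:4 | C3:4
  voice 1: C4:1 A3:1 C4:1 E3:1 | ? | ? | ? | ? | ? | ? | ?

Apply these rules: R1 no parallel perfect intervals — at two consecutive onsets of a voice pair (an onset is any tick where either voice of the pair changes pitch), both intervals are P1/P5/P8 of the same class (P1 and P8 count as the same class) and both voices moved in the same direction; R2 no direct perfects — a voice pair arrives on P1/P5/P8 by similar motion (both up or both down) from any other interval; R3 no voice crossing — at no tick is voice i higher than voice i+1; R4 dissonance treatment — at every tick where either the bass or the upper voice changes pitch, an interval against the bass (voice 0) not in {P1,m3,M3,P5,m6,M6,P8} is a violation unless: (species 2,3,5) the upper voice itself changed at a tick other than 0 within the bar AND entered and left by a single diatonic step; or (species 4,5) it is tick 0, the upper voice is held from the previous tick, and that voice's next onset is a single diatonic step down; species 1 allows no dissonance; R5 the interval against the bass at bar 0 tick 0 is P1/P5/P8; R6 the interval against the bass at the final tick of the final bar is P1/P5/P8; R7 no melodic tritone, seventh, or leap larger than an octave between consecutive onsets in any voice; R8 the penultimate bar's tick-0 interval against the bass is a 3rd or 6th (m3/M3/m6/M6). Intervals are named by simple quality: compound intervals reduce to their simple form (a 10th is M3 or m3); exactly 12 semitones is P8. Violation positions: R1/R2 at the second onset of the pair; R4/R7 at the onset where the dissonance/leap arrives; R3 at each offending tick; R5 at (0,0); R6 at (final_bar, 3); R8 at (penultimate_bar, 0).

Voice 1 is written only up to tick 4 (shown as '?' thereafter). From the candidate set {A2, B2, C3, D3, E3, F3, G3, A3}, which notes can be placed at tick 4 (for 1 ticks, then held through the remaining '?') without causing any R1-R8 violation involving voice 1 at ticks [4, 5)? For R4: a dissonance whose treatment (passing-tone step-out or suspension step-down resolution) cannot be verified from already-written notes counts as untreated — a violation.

A2: violates R2
B2: violates R4
C3: legal
D3: violates R4
E3: legal
F3: legal
G3: violates R4
A3: legal

{A3, C3, E3, F3}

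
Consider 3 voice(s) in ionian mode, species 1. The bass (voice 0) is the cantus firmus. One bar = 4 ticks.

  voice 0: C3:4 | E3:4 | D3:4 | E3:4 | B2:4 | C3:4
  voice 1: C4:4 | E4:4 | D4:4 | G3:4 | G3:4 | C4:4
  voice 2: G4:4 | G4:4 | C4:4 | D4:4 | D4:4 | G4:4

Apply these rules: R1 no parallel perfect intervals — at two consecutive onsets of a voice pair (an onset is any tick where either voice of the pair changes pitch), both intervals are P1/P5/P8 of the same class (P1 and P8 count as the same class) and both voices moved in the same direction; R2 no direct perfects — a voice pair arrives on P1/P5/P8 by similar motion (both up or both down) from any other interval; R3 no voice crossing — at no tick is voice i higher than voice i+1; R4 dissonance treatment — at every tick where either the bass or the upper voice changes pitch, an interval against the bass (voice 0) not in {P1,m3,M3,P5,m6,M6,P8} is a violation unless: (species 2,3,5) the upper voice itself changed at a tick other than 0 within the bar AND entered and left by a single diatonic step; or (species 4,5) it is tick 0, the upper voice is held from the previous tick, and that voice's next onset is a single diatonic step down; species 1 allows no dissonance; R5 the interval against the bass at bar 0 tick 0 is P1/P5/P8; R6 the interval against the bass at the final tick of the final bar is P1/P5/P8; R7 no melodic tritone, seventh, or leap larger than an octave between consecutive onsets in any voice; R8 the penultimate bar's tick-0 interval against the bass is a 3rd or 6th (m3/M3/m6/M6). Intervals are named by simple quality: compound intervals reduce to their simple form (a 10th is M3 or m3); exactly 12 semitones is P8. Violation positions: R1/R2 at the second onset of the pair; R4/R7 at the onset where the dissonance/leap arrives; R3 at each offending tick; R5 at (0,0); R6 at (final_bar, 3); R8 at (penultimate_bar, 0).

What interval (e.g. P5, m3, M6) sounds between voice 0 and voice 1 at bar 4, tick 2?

voice 0=B2 voice 1=G3 -> m6

m6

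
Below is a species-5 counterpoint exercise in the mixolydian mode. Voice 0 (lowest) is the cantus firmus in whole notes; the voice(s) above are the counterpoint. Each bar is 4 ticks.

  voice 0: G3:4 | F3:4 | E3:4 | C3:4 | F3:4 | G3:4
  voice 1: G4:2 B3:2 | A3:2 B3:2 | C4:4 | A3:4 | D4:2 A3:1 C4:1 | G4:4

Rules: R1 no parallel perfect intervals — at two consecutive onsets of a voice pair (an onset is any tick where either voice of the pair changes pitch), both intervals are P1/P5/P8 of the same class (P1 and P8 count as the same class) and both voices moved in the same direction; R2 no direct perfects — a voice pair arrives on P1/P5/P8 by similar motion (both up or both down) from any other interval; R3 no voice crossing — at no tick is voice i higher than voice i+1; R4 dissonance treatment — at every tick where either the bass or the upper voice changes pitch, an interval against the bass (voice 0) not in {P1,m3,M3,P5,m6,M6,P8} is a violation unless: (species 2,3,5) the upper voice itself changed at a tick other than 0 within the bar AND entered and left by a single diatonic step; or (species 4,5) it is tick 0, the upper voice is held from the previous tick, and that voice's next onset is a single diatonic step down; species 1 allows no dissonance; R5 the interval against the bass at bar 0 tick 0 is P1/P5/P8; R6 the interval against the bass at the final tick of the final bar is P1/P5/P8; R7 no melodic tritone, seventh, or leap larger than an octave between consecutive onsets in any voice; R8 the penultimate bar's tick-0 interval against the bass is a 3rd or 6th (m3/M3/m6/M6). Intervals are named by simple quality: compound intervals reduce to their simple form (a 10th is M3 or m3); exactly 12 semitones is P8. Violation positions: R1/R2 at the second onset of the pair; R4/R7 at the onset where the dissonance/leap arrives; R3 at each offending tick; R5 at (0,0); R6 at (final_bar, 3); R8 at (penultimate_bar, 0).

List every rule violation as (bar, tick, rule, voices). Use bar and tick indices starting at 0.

bar 0: v0=G3 v1=G4 downbeat P8
bar 1: v0=F3 v1=A3 downbeat M3
bar 2: v0=E3 v1=C4 downbeat m6
bar 3: v0=C3 v1=A3 downbeat M6
bar 4: v0=F3 v1=D4 downbeat M6
bar 5: v0=G3 v1=G4 downbeat P8
  -> R2 @ bar 5 tick 0 v(0, 1): F3/C4 P5 -> G3/G4 P8 similar

(5, 0, R2, (0, 1))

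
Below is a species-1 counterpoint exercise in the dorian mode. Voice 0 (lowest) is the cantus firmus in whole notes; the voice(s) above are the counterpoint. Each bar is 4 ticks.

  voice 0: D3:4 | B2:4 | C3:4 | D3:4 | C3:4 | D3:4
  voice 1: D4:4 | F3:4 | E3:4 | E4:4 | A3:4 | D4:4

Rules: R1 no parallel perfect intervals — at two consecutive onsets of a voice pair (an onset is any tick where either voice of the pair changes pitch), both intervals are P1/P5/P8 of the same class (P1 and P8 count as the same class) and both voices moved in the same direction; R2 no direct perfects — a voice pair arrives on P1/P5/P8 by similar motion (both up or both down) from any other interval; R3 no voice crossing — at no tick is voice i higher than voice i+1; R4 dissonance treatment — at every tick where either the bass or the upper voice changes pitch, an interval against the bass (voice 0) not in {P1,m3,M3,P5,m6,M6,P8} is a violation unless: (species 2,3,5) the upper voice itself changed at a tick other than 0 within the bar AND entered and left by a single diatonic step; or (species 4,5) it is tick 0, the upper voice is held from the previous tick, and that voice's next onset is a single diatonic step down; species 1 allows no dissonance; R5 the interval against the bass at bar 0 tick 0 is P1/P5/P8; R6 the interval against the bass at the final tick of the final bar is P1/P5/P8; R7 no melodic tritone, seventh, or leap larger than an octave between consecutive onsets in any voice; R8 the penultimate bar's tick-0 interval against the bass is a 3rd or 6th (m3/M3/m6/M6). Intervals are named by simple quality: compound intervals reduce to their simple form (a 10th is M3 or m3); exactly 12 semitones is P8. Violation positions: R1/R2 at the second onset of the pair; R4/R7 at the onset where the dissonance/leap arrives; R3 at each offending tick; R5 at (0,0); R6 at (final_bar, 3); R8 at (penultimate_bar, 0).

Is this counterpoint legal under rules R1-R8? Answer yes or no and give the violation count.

bar 0: v0=D3 v1=D4 (P8)
bar 1: v0=B2 v1=F3 (TT)
bar 2: v0=C3 v1=E3 (M3)
bar 3: v0=D3 v1=E4 (M2)
bar 4: v0=C3 v1=A3 (M6)
bar 5: v0=D3 v1=D4 (P8)
  R4 @ bar1.0: B2/F3 TT untreated
  R4 @ bar3.0: D3/E4 M2 untreated
  R2 @ bar5.0: C3/A3 M6 -> D3/D4 P8 similar

No (3 violations)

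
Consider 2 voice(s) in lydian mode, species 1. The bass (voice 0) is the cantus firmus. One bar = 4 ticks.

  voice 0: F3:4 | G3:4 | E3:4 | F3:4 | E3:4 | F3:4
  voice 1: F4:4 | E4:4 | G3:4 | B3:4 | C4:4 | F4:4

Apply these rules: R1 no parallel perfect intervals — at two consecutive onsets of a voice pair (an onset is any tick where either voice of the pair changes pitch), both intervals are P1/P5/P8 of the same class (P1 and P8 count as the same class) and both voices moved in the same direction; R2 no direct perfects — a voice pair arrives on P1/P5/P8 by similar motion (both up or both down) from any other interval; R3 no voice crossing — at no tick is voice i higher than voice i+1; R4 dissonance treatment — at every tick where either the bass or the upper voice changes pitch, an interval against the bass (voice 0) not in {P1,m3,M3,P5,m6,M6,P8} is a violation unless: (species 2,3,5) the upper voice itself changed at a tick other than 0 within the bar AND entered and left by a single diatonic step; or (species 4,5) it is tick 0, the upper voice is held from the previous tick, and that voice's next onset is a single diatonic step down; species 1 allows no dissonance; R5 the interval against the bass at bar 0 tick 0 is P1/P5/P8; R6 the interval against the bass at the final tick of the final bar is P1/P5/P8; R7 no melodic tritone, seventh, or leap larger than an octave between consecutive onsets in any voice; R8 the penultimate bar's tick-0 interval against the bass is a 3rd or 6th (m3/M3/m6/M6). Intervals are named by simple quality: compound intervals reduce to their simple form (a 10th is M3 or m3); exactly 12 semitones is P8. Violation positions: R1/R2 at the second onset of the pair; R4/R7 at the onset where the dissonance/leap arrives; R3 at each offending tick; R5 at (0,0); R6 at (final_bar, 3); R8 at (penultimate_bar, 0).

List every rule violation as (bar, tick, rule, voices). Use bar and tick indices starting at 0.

bar 0: v0=F3 v1=F4 downbeat P8
bar 1: v0=G3 v1=E4 downbeat M6
bar 2: v0=E3 v1=G3 downbeat m3
bar 3: v0=F3 v1=B3 downbeat TT
bar 4: v0=E3 v1=C4 downbeat m6
bar 5: v0=F3 v1=F4 downbeat P8
  -> R4 @ bar 3 tick 0 v(0, 1): F3/B3 TT untreated
  -> R2 @ bar 5 tick 0 v(0, 1): E3/C4 m6 -> F3/F4 P8 similar

(3, 0, R4, (0, 1))
(5, 0, R2, (0, 1))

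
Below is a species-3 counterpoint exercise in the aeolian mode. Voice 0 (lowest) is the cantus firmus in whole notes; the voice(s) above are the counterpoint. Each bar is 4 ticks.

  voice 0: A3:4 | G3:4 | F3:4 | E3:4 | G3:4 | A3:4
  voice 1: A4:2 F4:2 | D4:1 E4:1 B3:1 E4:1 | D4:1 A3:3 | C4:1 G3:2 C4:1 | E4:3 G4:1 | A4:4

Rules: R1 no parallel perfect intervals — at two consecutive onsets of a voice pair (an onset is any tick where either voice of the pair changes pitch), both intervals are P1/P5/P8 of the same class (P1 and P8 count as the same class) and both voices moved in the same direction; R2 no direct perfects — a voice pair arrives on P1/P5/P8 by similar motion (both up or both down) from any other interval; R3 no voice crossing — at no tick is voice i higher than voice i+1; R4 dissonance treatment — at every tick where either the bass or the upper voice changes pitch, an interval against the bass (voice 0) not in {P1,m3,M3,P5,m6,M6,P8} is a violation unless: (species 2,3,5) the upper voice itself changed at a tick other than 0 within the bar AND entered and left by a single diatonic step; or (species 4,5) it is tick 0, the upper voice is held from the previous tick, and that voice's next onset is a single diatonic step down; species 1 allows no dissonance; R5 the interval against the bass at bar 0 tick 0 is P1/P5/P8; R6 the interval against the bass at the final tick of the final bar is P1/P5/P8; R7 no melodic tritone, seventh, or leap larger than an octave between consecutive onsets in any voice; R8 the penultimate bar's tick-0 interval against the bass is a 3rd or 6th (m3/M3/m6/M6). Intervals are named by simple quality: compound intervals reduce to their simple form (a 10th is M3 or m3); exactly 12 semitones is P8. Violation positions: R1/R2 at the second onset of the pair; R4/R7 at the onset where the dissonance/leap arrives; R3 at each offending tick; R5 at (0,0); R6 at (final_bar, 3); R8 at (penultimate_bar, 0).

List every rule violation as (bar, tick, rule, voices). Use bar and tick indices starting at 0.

bar 0: v0=A3 v1=A4 downbeat P8
bar 1: v0=G3 v1=D4 downbeat P5
bar 2: v0=F3 v1=D4 downbeat M6
bar 3: v0=E3 v1=C4 downbeat m6
bar 4: v0=G3 v1=E4 downbeat M6
bar 5: v0=A3 v1=A4 downbeat P8
  -> R2 @ bar 1 tick 0 v(0, 1): A3/F4 m6 -> G3/D4 P5 similar
  -> R1 @ bar 5 tick 0 v(0, 1): G3/G4 P8 -> A3/A4 P8 similar

(1, 0, R2, (0, 1))
(5, 0, R1, (0, 1))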